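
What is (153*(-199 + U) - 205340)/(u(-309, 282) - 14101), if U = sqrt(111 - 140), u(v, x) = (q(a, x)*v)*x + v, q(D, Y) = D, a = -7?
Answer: -235787/595556 + 153*I*sqrt(29)/595556 ≈ -0.39591 + 0.0013835*I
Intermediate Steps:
u(v, x) = v - 7*v*x (u(v, x) = (-7*v)*x + v = -7*v*x + v = v - 7*v*x)
U = I*sqrt(29) (U = sqrt(-29) = I*sqrt(29) ≈ 5.3852*I)
(153*(-199 + U) - 205340)/(u(-309, 282) - 14101) = (153*(-199 + I*sqrt(29)) - 205340)/(-309*(1 - 7*282) - 14101) = ((-30447 + 153*I*sqrt(29)) - 205340)/(-309*(1 - 1974) - 14101) = (-235787 + 153*I*sqrt(29))/(-309*(-1973) - 14101) = (-235787 + 153*I*sqrt(29))/(609657 - 14101) = (-235787 + 153*I*sqrt(29))/595556 = (-235787 + 153*I*sqrt(29))*(1/595556) = -235787/595556 + 153*I*sqrt(29)/595556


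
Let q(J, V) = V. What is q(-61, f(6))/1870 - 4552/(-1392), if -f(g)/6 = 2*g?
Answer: 525751/162690 ≈ 3.2316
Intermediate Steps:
f(g) = -12*g
q(-61, f(6))/1870 - 4552/(-1392) = -12*6/1870 - 4552/(-1392) = -72*1/1870 - 4552*(-1/1392) = -36/935 + 569/174 = 525751/162690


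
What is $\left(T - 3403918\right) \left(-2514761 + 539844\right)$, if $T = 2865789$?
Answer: $1062760110293$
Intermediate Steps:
$\left(T - 3403918\right) \left(-2514761 + 539844\right) = \left(2865789 - 3403918\right) \left(-2514761 + 539844\right) = \left(-538129\right) \left(-1974917\right) = 1062760110293$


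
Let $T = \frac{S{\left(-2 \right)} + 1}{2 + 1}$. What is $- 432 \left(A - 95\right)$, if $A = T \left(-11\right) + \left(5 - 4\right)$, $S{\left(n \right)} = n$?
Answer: $39024$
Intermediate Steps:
$T = - \frac{1}{3}$ ($T = \frac{-2 + 1}{2 + 1} = - \frac{1}{3} \approx -0.33333$)
$A = \frac{14}{3}$ ($A = \left(- \frac{1}{3}\right) \left(-11\right) + \left(5 - 4\right) = \frac{11}{3} + \left(5 - 4\right) = \frac{11}{3} + 1 = \frac{14}{3} \approx 4.6667$)
$- 432 \left(A - 95\right) = - 432 \left(\frac{14}{3} - 95\right) = \left(-432\right) \left(- \frac{271}{3}\right) = 39024$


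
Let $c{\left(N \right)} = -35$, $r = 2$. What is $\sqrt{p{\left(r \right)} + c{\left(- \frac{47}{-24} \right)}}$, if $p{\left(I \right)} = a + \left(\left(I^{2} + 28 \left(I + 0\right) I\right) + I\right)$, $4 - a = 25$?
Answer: $\sqrt{62} \approx 7.874$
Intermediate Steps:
$a = -21$ ($a = 4 - 25 = -21$)
$p{\left(I \right)} = -21 + I + 29 I^{2}$ ($p{\left(I \right)} = -21 + \left(\left(I^{2} + 28 \left(I + 0\right) I\right) + I\right) = -21 + \left(\left(I^{2} + 28 I I\right) + I\right) = -21 + \left(\left(I^{2} + 28 I^{2}\right) + I\right) = -21 + \left(29 I^{2} + I\right) = -21 + \left(I + 29 I^{2}\right) = -21 + I + 29 I^{2}$)
$\sqrt{p{\left(r \right)} + c{\left(- \frac{47}{-24} \right)}} = \sqrt{\left(-21 + 2 + 29 \cdot 2^{2}\right) - 35} = \sqrt{\left(-21 + 2 + 29 \cdot 4\right) - 35} = \sqrt{\left(-21 + 2 + 116\right) - 35} = \sqrt{97 - 35} = \sqrt{62}$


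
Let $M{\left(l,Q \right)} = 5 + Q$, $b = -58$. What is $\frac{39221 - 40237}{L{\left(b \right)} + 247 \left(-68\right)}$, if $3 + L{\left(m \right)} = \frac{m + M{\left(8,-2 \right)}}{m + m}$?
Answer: $\frac{117856}{1948629} \approx 0.060481$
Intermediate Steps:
$L{\left(m \right)} = -3 + \frac{3 + m}{2 m}$ ($L{\left(m \right)} = -3 + \frac{m + \left(5 - 2\right)}{m + m} = -3 + \frac{m + 3}{2 m} = -3 + \left(3 + m\right) \frac{1}{2 m} = -3 + \frac{3 + m}{2 m}$)
$\frac{39221 - 40237}{L{\left(b \right)} + 247 \left(-68\right)} = \frac{39221 - 40237}{\frac{3 - -290}{2 \left(-58\right)} + 247 \left(-68\right)} = - \frac{1016}{\frac{1}{2} \left(- \frac{1}{58}\right) \left(3 + 290\right) - 16796} = - \frac{1016}{\frac{1}{2} \left(- \frac{1}{58}\right) 293 - 16796} = - \frac{1016}{- \frac{293}{116} - 16796} = - \frac{1016}{- \frac{1948629}{116}} = \left(-1016\right) \left(- \frac{116}{1948629}\right) = \frac{117856}{1948629}$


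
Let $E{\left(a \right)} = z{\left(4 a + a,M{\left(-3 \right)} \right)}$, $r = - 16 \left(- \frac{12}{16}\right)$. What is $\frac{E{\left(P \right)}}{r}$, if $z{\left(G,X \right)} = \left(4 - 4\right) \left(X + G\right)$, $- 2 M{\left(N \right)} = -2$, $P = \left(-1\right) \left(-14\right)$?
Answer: $0$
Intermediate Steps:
$P = 14$
$M{\left(N \right)} = 1$ ($M{\left(N \right)} = \left(- \frac{1}{2}\right) \left(-2\right) = 1$)
$r = 12$ ($r = - 16 \left(\left(-12\right) \frac{1}{16}\right) = \left(-16\right) \left(- \frac{3}{4}\right) = 12$)
$z{\left(G,X \right)} = 0$ ($z{\left(G,X \right)} = 0 \left(G + X\right) = 0$)
$E{\left(a \right)} = 0$
$\frac{E{\left(P \right)}}{r} = \frac{0}{12} = 0 \cdot \frac{1}{12} = 0$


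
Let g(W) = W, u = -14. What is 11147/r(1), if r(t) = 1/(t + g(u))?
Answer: -144911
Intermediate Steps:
r(t) = 1/(-14 + t) (r(t) = 1/(t - 14) = 1/(-14 + t))
11147/r(1) = 11147/(1/(-14 + 1)) = 11147/(1/(-13)) = 11147/(-1/13) = 11147*(-13) = -144911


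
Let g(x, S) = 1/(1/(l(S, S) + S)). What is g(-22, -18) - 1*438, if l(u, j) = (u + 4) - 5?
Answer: -475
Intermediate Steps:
l(u, j) = -1 + u (l(u, j) = (4 + u) - 5 = -1 + u)
g(x, S) = -1 + 2*S (g(x, S) = 1/(1/((-1 + S) + S)) = 1/(1/(-1 + 2*S)) = -1 + 2*S)
g(-22, -18) - 1*438 = (-1 + 2*(-18)) - 1*438 = (-1 - 36) - 438 = -37 - 438 = -475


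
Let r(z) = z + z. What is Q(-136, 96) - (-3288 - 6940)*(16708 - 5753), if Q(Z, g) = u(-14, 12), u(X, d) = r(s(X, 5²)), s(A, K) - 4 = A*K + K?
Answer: 112047098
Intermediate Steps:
s(A, K) = 4 + K + A*K (s(A, K) = 4 + (A*K + K) = 4 + (K + A*K) = 4 + K + A*K)
r(z) = 2*z
u(X, d) = 58 + 50*X (u(X, d) = 2*(4 + 5² + X*5²) = 2*(4 + 25 + X*25) = 2*(4 + 25 + 25*X) = 2*(29 + 25*X) = 58 + 50*X)
Q(Z, g) = -642 (Q(Z, g) = 58 + 50*(-14) = 58 - 700 = -642)
Q(-136, 96) - (-3288 - 6940)*(16708 - 5753) = -642 - (-3288 - 6940)*(16708 - 5753) = -642 - (-10228)*10955 = -642 - 1*(-112047740) = -642 + 112047740 = 112047098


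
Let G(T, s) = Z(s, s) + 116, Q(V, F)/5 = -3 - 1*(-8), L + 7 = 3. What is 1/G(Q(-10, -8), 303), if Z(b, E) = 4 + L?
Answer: 1/116 ≈ 0.0086207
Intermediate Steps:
L = -4 (L = -7 + 3 = -4)
Z(b, E) = 0 (Z(b, E) = 4 - 4 = 0)
Q(V, F) = 25 (Q(V, F) = 5*(-3 - 1*(-8)) = 5*(-3 + 8) = 5*5 = 25)
G(T, s) = 116 (G(T, s) = 0 + 116 = 116)
1/G(Q(-10, -8), 303) = 1/116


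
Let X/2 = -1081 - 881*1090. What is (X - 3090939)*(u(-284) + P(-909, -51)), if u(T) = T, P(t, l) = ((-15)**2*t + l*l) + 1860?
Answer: 1004480960988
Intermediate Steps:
P(t, l) = 1860 + l**2 + 225*t (P(t, l) = (225*t + l**2) + 1860 = (l**2 + 225*t) + 1860 = 1860 + l**2 + 225*t)
X = -1922742 (X = 2*(-1081 - 881*1090) = 2*(-1081 - 960290) = 2*(-961371) = -1922742)
(X - 3090939)*(u(-284) + P(-909, -51)) = (-1922742 - 3090939)*(-284 + (1860 + (-51)**2 + 225*(-909))) = -5013681*(-284 + (1860 + 2601 - 204525)) = -5013681*(-284 - 200064) = -5013681*(-200348) = 1004480960988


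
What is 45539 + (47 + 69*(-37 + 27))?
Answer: 44896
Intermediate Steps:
45539 + (47 + 69*(-37 + 27)) = 45539 + (47 + 69*(-10)) = 45539 + (47 - 690) = 45539 - 643 = 44896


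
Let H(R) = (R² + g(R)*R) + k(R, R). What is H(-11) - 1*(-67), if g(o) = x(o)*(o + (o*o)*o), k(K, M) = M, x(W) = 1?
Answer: 14939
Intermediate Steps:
g(o) = o + o³ (g(o) = 1*(o + (o*o)*o) = 1*(o + o²*o) = 1*(o + o³) = o + o³)
H(R) = R + R² + R*(R + R³) (H(R) = (R² + (R + R³)*R) + R = (R² + R*(R + R³)) + R = R + R² + R*(R + R³))
H(-11) - 1*(-67) = -11*(1 + (-11)³ + 2*(-11)) - 1*(-67) = -11*(1 - 1331 - 22) + 67 = -11*(-1352) + 67 = 14872 + 67 = 14939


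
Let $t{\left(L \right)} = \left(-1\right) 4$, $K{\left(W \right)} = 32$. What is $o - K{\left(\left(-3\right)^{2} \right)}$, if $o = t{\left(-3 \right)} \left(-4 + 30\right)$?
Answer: $-136$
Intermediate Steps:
$t{\left(L \right)} = -4$
$o = -104$ ($o = - 4 \left(-4 + 30\right) = \left(-4\right) 26 = -104$)
$o - K{\left(\left(-3\right)^{2} \right)} = -104 - 32 = -136$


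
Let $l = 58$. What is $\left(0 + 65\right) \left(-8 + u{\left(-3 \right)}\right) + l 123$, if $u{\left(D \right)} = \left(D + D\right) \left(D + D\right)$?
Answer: $8954$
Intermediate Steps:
$u{\left(D \right)} = 4 D^{2}$ ($u{\left(D \right)} = 2 D 2 D = 4 D^{2}$)
$\left(0 + 65\right) \left(-8 + u{\left(-3 \right)}\right) + l 123 = \left(0 + 65\right) \left(-8 + 4 \left(-3\right)^{2}\right) + 58 \cdot 123 = 65 \left(-8 + 4 \cdot 9\right) + 7134 = 65 \left(-8 + 36\right) + 7134 = 65 \cdot 28 + 7134 = 1820 + 7134 = 8954$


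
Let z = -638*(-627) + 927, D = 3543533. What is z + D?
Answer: 3944486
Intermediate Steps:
z = 400953 (z = 400026 + 927 = 400953)
z + D = 400953 + 3543533 = 3944486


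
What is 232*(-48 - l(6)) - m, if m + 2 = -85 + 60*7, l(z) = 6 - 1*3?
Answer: -12165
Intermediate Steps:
l(z) = 3 (l(z) = 6 - 3 = 3)
m = 333 (m = -2 + (-85 + 60*7) = -2 + (-85 + 420) = -2 + 335 = 333)
232*(-48 - l(6)) - m = 232*(-48 - 1*3) - 1*333 = 232*(-48 - 3) - 333 = 232*(-51) - 333 = -11832 - 333 = -12165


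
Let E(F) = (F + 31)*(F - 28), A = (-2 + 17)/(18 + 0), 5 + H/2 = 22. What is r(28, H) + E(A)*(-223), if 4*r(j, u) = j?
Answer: 6942911/36 ≈ 1.9286e+5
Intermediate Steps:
H = 34 (H = -10 + 2*22 = -10 + 44 = 34)
r(j, u) = j/4
A = ⅚ (A = 15/18 = 15*(1/18) = ⅚ ≈ 0.83333)
E(F) = (-28 + F)*(31 + F) (E(F) = (31 + F)*(-28 + F) = (-28 + F)*(31 + F))
r(28, H) + E(A)*(-223) = (¼)*28 + (-868 + (⅚)² + 3*(⅚))*(-223) = 7 + (-868 + 25/36 + 5/2)*(-223) = 7 - 31133/36*(-223) = 7 + 6942659/36 = 6942911/36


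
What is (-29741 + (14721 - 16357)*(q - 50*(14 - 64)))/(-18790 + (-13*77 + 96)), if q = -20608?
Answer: -29594947/19695 ≈ -1502.7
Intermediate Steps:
(-29741 + (14721 - 16357)*(q - 50*(14 - 64)))/(-18790 + (-13*77 + 96)) = (-29741 + (14721 - 16357)*(-20608 - 50*(14 - 64)))/(-18790 + (-13*77 + 96)) = (-29741 - 1636*(-20608 - 50*(-50)))/(-18790 + (-1001 + 96)) = (-29741 - 1636*(-20608 + 2500))/(-18790 - 905) = (-29741 - 1636*(-18108))/(-19695) = (-29741 + 29624688)*(-1/19695) = 29594947*(-1/19695) = -29594947/19695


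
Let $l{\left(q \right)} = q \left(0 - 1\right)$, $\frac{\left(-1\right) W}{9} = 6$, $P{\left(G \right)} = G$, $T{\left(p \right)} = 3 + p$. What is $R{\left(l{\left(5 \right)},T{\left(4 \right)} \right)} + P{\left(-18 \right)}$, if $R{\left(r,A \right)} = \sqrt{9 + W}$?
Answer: $-18 + 3 i \sqrt{5} \approx -18.0 + 6.7082 i$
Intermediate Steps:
$W = -54$ ($W = \left(-9\right) 6 = -54$)
$l{\left(q \right)} = - q$ ($l{\left(q \right)} = q \left(-1\right) = - q$)
$R{\left(r,A \right)} = 3 i \sqrt{5}$ ($R{\left(r,A \right)} = \sqrt{9 - 54} = \sqrt{-45} = 3 i \sqrt{5}$)
$R{\left(l{\left(5 \right)},T{\left(4 \right)} \right)} + P{\left(-18 \right)} = 3 i \sqrt{5} - 18 = -18 + 3 i \sqrt{5}$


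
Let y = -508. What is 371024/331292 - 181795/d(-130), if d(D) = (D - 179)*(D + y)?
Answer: 31352389/158523222 ≈ 0.19778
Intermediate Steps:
d(D) = (-508 + D)*(-179 + D) (d(D) = (D - 179)*(D - 508) = (-179 + D)*(-508 + D) = (-508 + D)*(-179 + D))
371024/331292 - 181795/d(-130) = 371024/331292 - 181795/(90932 + (-130)² - 687*(-130)) = 371024*(1/331292) - 181795/(90932 + 16900 + 89310) = 92756/82823 - 181795/197142 = 92756/82823 - 181795*1/197142 = 92756/82823 - 1765/1914 = 31352389/158523222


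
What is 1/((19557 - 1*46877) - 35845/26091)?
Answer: -26091/712841965 ≈ -3.6601e-5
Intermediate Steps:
1/((19557 - 1*46877) - 35845/26091) = 1/((19557 - 46877) - 35845*1/26091) = 1/(-27320 - 35845/26091) = 1/(-712841965/26091) = -26091/712841965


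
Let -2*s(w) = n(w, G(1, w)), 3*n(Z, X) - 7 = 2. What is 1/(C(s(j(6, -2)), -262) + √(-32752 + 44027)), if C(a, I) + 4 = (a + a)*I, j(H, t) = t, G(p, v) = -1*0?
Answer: 782/600249 - 5*√451/600249 ≈ 0.0011259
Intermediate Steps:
G(p, v) = 0
n(Z, X) = 3 (n(Z, X) = 7/3 + (⅓)*2 = 7/3 + ⅔ = 3)
s(w) = -3/2 (s(w) = -½*3 = -3/2)
C(a, I) = -4 + 2*I*a (C(a, I) = -4 + (a + a)*I = -4 + (2*a)*I = -4 + 2*I*a)
1/(C(s(j(6, -2)), -262) + √(-32752 + 44027)) = 1/((-4 + 2*(-262)*(-3/2)) + √(-32752 + 44027)) = 1/((-4 + 786) + √11275) = 1/(782 + 5*√451)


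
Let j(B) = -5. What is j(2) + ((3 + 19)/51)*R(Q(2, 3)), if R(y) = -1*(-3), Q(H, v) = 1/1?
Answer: -63/17 ≈ -3.7059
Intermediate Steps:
Q(H, v) = 1
R(y) = 3
j(2) + ((3 + 19)/51)*R(Q(2, 3)) = -5 + ((3 + 19)/51)*3 = -5 + (22*(1/51))*3 = -5 + (22/51)*3 = -5 + 22/17 = -63/17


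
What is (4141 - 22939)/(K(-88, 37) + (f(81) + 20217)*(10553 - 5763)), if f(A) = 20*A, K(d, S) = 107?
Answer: -18798/104599337 ≈ -0.00017971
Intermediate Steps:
(4141 - 22939)/(K(-88, 37) + (f(81) + 20217)*(10553 - 5763)) = (4141 - 22939)/(107 + (20*81 + 20217)*(10553 - 5763)) = -18798/(107 + (1620 + 20217)*4790) = -18798/(107 + 21837*4790) = -18798/(107 + 104599230) = -18798/104599337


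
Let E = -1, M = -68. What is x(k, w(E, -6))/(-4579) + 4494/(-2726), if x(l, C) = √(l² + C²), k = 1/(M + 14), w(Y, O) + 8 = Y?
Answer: -2247/1363 - √236197/247266 ≈ -1.6505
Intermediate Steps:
w(Y, O) = -8 + Y
k = -1/54 (k = 1/(-68 + 14) = 1/(-54) = -1/54 ≈ -0.018519)
x(l, C) = √(C² + l²)
x(k, w(E, -6))/(-4579) + 4494/(-2726) = √((-8 - 1)² + (-1/54)²)/(-4579) + 4494/(-2726) = √((-9)² + 1/2916)*(-1/4579) + 4494*(-1/2726) = √(81 + 1/2916)*(-1/4579) - 2247/1363 = √(236197/2916)*(-1/4579) - 2247/1363 = (√236197/54)*(-1/4579) - 2247/1363 = -√236197/247266 - 2247/1363 = -2247/1363 - √236197/247266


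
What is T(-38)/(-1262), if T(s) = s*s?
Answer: -722/631 ≈ -1.1442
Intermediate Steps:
T(s) = s**2
T(-38)/(-1262) = (-38)**2/(-1262) = 1444*(-1/1262) = -722/631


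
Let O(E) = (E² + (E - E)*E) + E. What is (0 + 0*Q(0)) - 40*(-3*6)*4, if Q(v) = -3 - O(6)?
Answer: 2880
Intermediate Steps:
O(E) = E + E² (O(E) = (E² + 0*E) + E = (E² + 0) + E = E² + E = E + E²)
Q(v) = -45 (Q(v) = -3 - 6*(1 + 6) = -3 - 6*7 = -3 - 1*42 = -3 - 42 = -45)
(0 + 0*Q(0)) - 40*(-3*6)*4 = (0 + 0*(-45)) - 40*(-3*6)*4 = (0 + 0) - (-720)*4 = 0 - 40*(-72) = 0 + 2880 = 2880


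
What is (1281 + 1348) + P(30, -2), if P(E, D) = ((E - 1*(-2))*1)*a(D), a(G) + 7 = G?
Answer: 2341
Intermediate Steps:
a(G) = -7 + G
P(E, D) = (-7 + D)*(2 + E) (P(E, D) = ((E - 1*(-2))*1)*(-7 + D) = ((E + 2)*1)*(-7 + D) = ((2 + E)*1)*(-7 + D) = (2 + E)*(-7 + D) = (-7 + D)*(2 + E))
(1281 + 1348) + P(30, -2) = (1281 + 1348) + (-7 - 2)*(2 + 30) = 2629 - 9*32 = 2629 - 288 = 2341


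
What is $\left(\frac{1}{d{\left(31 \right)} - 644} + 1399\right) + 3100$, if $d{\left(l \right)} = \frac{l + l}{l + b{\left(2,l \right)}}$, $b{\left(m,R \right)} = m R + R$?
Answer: $\frac{5790211}{1287} \approx 4499.0$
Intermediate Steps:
$b{\left(m,R \right)} = R + R m$ ($b{\left(m,R \right)} = R m + R = R + R m$)
$d{\left(l \right)} = \frac{1}{2}$ ($d{\left(l \right)} = \frac{l + l}{l + l \left(1 + 2\right)} = \frac{2 l}{l + l 3} = \frac{2 l}{l + 3 l} = \frac{2 l}{4 l} = 2 l \frac{1}{4 l} = \frac{1}{2}$)
$\left(\frac{1}{d{\left(31 \right)} - 644} + 1399\right) + 3100 = \left(\frac{1}{\frac{1}{2} - 644} + 1399\right) + 3100 = \left(\frac{1}{- \frac{1287}{2}} + 1399\right) + 3100 = \left(- \frac{2}{1287} + 1399\right) + 3100 = \frac{1800511}{1287} + 3100 = \frac{5790211}{1287}$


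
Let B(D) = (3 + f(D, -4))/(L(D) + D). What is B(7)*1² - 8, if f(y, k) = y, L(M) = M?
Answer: -51/7 ≈ -7.2857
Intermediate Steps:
B(D) = (3 + D)/(2*D) (B(D) = (3 + D)/(D + D) = (3 + D)/((2*D)) = (3 + D)*(1/(2*D)) = (3 + D)/(2*D))
B(7)*1² - 8 = ((½)*(3 + 7)/7)*1² - 8 = ((½)*(⅐)*10)*1 - 8 = (5/7)*1 - 8 = 5/7 - 8 = -51/7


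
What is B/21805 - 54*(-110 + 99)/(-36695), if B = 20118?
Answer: 20722224/22860985 ≈ 0.90644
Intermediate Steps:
B/21805 - 54*(-110 + 99)/(-36695) = 20118/21805 - 54*(-110 + 99)/(-36695) = 20118*(1/21805) - 54*(-11)*(-1/36695) = 2874/3115 + 594*(-1/36695) = 2874/3115 - 594/36695 = 20722224/22860985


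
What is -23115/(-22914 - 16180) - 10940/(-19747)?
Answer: 884140265/771989218 ≈ 1.1453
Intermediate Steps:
-23115/(-22914 - 16180) - 10940/(-19747) = -23115/(-39094) - 10940*(-1/19747) = -23115*(-1/39094) + 10940/19747 = 23115/39094 + 10940/19747 = 884140265/771989218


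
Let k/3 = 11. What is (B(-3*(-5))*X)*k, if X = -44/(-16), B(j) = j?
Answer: 5445/4 ≈ 1361.3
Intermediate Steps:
k = 33 (k = 3*11 = 33)
X = 11/4 (X = -44*(-1/16) = 11/4 ≈ 2.7500)
(B(-3*(-5))*X)*k = (-3*(-5)*(11/4))*33 = (15*(11/4))*33 = (165/4)*33 = 5445/4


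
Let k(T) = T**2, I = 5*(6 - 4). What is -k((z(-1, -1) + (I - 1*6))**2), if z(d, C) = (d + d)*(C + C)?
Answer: -4096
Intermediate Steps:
z(d, C) = 4*C*d (z(d, C) = (2*d)*(2*C) = 4*C*d)
I = 10 (I = 5*2 = 10)
-k((z(-1, -1) + (I - 1*6))**2) = -((4*(-1)*(-1) + (10 - 1*6))**2)**2 = -((4 + (10 - 6))**2)**2 = -((4 + 4)**2)**2 = -(8**2)**2 = -1*64**2 = -1*4096 = -4096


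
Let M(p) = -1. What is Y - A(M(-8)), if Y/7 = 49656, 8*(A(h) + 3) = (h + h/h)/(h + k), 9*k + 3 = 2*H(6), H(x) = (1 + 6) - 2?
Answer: 347595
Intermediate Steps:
H(x) = 5 (H(x) = 7 - 2 = 5)
k = 7/9 (k = -⅓ + (2*5)/9 = -⅓ + (⅑)*10 = -⅓ + 10/9 = 7/9 ≈ 0.77778)
A(h) = -3 + (1 + h)/(8*(7/9 + h)) (A(h) = -3 + ((h + h/h)/(h + 7/9))/8 = -3 + ((h + 1)/(7/9 + h))/8 = -3 + ((1 + h)/(7/9 + h))/8 = -3 + (1 + h)/(8*(7/9 + h)))
Y = 347592 (Y = 7*49656 = 347592)
Y - A(M(-8)) = 347592 - 3*(-53 - 69*(-1))/(8*(7 + 9*(-1))) = 347592 - 3*(-53 + 69)/(8*(7 - 9)) = 347592 - 3*16/(8*(-2)) = 347592 - 3*(-1)*16/(8*2) = 347592 - 1*(-3) = 347592 + 3 = 347595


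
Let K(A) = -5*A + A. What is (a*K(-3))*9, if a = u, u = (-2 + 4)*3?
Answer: 648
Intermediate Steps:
u = 6 (u = 2*3 = 6)
K(A) = -4*A
a = 6
(a*K(-3))*9 = (6*(-4*(-3)))*9 = (6*12)*9 = 72*9 = 648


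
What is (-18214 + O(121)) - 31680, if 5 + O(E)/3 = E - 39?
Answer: -49663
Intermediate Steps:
O(E) = -132 + 3*E (O(E) = -15 + 3*(E - 39) = -15 + 3*(-39 + E) = -15 + (-117 + 3*E) = -132 + 3*E)
(-18214 + O(121)) - 31680 = (-18214 + (-132 + 3*121)) - 31680 = (-18214 + (-132 + 363)) - 31680 = (-18214 + 231) - 31680 = -17983 - 31680 = -49663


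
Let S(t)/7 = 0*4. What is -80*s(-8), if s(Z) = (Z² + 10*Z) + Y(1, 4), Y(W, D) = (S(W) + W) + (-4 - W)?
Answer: 1600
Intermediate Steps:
S(t) = 0 (S(t) = 7*(0*4) = 7*0 = 0)
Y(W, D) = -4 (Y(W, D) = (0 + W) + (-4 - W) = W + (-4 - W) = -4)
s(Z) = -4 + Z² + 10*Z (s(Z) = (Z² + 10*Z) - 4 = -4 + Z² + 10*Z)
-80*s(-8) = -80*(-4 + (-8)² + 10*(-8)) = -80*(-4 + 64 - 80) = -80*(-20) = 1600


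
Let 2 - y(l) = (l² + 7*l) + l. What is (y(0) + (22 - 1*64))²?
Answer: 1600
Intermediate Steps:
y(l) = 2 - l² - 8*l (y(l) = 2 - ((l² + 7*l) + l) = 2 - (l² + 8*l) = 2 + (-l² - 8*l) = 2 - l² - 8*l)
(y(0) + (22 - 1*64))² = ((2 - 1*0² - 8*0) + (22 - 1*64))² = ((2 - 1*0 + 0) + (22 - 64))² = ((2 + 0 + 0) - 42)² = (2 - 42)² = (-40)² = 1600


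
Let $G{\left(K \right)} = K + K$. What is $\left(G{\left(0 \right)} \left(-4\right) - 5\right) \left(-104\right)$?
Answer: $520$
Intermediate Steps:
$G{\left(K \right)} = 2 K$
$\left(G{\left(0 \right)} \left(-4\right) - 5\right) \left(-104\right) = \left(2 \cdot 0 \left(-4\right) - 5\right) \left(-104\right) = \left(0 \left(-4\right) - 5\right) \left(-104\right) = \left(0 - 5\right) \left(-104\right) = \left(-5\right) \left(-104\right) = 520$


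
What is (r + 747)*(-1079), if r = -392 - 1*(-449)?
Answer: -867516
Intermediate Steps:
r = 57 (r = -392 + 449 = 57)
(r + 747)*(-1079) = (57 + 747)*(-1079) = 804*(-1079) = -867516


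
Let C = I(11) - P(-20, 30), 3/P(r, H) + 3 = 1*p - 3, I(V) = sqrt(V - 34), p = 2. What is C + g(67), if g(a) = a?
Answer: 271/4 + I*sqrt(23) ≈ 67.75 + 4.7958*I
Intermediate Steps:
I(V) = sqrt(-34 + V)
P(r, H) = -3/4 (P(r, H) = 3/(-3 + (1*2 - 3)) = 3/(-3 + (2 - 3)) = 3/(-3 - 1) = 3/(-4) = 3*(-1/4) = -3/4)
C = 3/4 + I*sqrt(23) (C = sqrt(-34 + 11) - 1*(-3/4) = sqrt(-23) + 3/4 = I*sqrt(23) + 3/4 = 3/4 + I*sqrt(23) ≈ 0.75 + 4.7958*I)
C + g(67) = (3/4 + I*sqrt(23)) + 67 = 271/4 + I*sqrt(23)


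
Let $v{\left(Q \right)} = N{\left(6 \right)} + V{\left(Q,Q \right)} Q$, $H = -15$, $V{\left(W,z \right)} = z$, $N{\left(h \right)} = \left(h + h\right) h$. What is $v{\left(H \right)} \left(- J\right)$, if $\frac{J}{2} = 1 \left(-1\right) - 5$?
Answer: $3564$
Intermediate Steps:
$N{\left(h \right)} = 2 h^{2}$ ($N{\left(h \right)} = 2 h h = 2 h^{2}$)
$v{\left(Q \right)} = 72 + Q^{2}$ ($v{\left(Q \right)} = 2 \cdot 6^{2} + Q Q = 2 \cdot 36 + Q^{2} = 72 + Q^{2}$)
$J = -12$ ($J = 2 \left(1 \left(-1\right) - 5\right) = 2 \left(-1 - 5\right) = 2 \left(-6\right) = -12$)
$v{\left(H \right)} \left(- J\right) = \left(72 + \left(-15\right)^{2}\right) \left(\left(-1\right) \left(-12\right)\right) = \left(72 + 225\right) 12 = 297 \cdot 12 = 3564$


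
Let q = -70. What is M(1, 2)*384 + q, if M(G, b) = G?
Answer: 314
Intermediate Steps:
M(1, 2)*384 + q = 1*384 - 70 = 384 - 70 = 314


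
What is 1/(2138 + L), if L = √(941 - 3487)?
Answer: 1069/2286795 - I*√2546/4573590 ≈ 0.00046747 - 1.1032e-5*I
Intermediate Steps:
L = I*√2546 (L = √(-2546) = I*√2546 ≈ 50.458*I)
1/(2138 + L) = 1/(2138 + I*√2546)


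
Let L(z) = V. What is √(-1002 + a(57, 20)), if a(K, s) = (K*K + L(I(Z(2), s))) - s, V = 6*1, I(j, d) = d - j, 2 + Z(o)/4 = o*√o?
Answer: √2233 ≈ 47.255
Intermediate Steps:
Z(o) = -8 + 4*o^(3/2) (Z(o) = -8 + 4*(o*√o) = -8 + 4*o^(3/2))
V = 6
L(z) = 6
a(K, s) = 6 + K² - s (a(K, s) = (K*K + 6) - s = (K² + 6) - s = (6 + K²) - s = 6 + K² - s)
√(-1002 + a(57, 20)) = √(-1002 + (6 + 57² - 1*20)) = √(-1002 + (6 + 3249 - 20)) = √(-1002 + 3235) = √2233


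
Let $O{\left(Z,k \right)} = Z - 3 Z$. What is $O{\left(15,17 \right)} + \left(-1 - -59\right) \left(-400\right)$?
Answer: $-23230$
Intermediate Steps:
$O{\left(Z,k \right)} = - 2 Z$
$O{\left(15,17 \right)} + \left(-1 - -59\right) \left(-400\right) = \left(-2\right) 15 + \left(-1 - -59\right) \left(-400\right) = -30 + \left(-1 + 59\right) \left(-400\right) = -30 + 58 \left(-400\right) = -30 - 23200 = -23230$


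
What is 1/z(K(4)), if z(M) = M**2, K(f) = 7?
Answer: 1/49 ≈ 0.020408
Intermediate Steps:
1/z(K(4)) = 1/(7**2) = 1/49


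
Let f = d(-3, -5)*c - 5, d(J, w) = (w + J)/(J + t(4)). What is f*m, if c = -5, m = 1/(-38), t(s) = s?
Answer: -35/38 ≈ -0.92105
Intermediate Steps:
m = -1/38 ≈ -0.026316
d(J, w) = (J + w)/(4 + J) (d(J, w) = (w + J)/(J + 4) = (J + w)/(4 + J))
f = 35 (f = ((-3 - 5)/(4 - 3))*(-5) - 5 = (-8/1)*(-5) - 5 = (1*(-8))*(-5) - 5 = -8*(-5) - 5 = 40 - 5 = 35)
f*m = 35*(-1/38) = -35/38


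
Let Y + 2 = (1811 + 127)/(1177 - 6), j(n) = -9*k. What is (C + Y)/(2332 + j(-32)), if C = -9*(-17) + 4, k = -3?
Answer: 183443/2762389 ≈ 0.066407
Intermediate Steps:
C = 157 (C = 153 + 4 = 157)
j(n) = 27 (j(n) = -9*(-3) = 27)
Y = -404/1171 (Y = -2 + (1811 + 127)/(1177 - 6) = -2 + 1938/1171 = -404/1171 ≈ -0.34500)
(C + Y)/(2332 + j(-32)) = (157 - 404/1171)/(2332 + 27) = (183443/1171)/2359 = (183443/1171)*(1/2359) = 183443/2762389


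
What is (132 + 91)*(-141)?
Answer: -31443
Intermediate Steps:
(132 + 91)*(-141) = 223*(-141) = -31443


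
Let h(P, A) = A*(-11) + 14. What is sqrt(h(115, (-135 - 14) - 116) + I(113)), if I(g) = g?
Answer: 39*sqrt(2) ≈ 55.154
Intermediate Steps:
h(P, A) = 14 - 11*A (h(P, A) = -11*A + 14 = 14 - 11*A)
sqrt(h(115, (-135 - 14) - 116) + I(113)) = sqrt((14 - 11*((-135 - 14) - 116)) + 113) = sqrt((14 - 11*(-149 - 116)) + 113) = sqrt((14 - 11*(-265)) + 113) = sqrt((14 + 2915) + 113) = sqrt(2929 + 113) = sqrt(3042) = 39*sqrt(2)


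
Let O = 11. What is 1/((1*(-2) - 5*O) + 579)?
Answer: 1/522 ≈ 0.0019157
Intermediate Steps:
1/((1*(-2) - 5*O) + 579) = 1/((1*(-2) - 5*11) + 579) = 1/((-2 - 55) + 579) = 1/(-57 + 579) = 1/522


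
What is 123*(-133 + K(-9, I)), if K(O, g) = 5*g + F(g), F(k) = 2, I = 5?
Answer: -13038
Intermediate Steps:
K(O, g) = 2 + 5*g (K(O, g) = 5*g + 2 = 2 + 5*g)
123*(-133 + K(-9, I)) = 123*(-133 + (2 + 5*5)) = 123*(-133 + (2 + 25)) = 123*(-133 + 27) = 123*(-106) = -13038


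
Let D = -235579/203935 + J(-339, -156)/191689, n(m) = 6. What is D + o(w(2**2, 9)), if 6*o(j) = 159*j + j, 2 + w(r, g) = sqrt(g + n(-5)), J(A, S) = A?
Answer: -6390416505088/117276288645 + 80*sqrt(15)/3 ≈ 48.789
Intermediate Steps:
w(r, g) = -2 + sqrt(6 + g) (w(r, g) = -2 + sqrt(g + 6) = -2 + sqrt(6 + g))
D = -45227036896/39092096215 (D = -235579/203935 - 339/191689 = -45227036896/39092096215 ≈ -1.1569)
o(j) = 80*j/3 (o(j) = (159*j + j)/6 = (160*j)/6 = 80*j/3)
D + o(w(2**2, 9)) = -45227036896/39092096215 + 80*(-2 + sqrt(6 + 9))/3 = -45227036896/39092096215 + 80*(-2 + sqrt(15))/3 = -45227036896/39092096215 + (-160/3 + 80*sqrt(15)/3) = -6390416505088/117276288645 + 80*sqrt(15)/3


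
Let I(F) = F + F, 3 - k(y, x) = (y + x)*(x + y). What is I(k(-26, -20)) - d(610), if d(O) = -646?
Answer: -3580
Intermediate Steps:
k(y, x) = 3 - (x + y)² (k(y, x) = 3 - (y + x)*(x + y) = 3 - (x + y)*(x + y) = 3 - (x + y)²)
I(F) = 2*F
I(k(-26, -20)) - d(610) = 2*(3 - (-20 - 26)²) - 1*(-646) = 2*(3 - 1*(-46)²) + 646 = 2*(3 - 1*2116) + 646 = 2*(3 - 2116) + 646 = 2*(-2113) + 646 = -4226 + 646 = -3580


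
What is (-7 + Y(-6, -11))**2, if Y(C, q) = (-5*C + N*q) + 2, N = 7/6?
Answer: 5329/36 ≈ 148.03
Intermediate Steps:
N = 7/6 (N = 7*(1/6) = 7/6 ≈ 1.1667)
Y(C, q) = 2 - 5*C + 7*q/6 (Y(C, q) = (-5*C + 7*q/6) + 2 = 2 - 5*C + 7*q/6)
(-7 + Y(-6, -11))**2 = (-7 + (2 - 5*(-6) + (7/6)*(-11)))**2 = (-7 + (2 + 30 - 77/6))**2 = (-7 + 115/6)**2 = (73/6)**2 = 5329/36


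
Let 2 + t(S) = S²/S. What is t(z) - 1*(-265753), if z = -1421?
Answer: 264330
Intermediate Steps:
t(S) = -2 + S (t(S) = -2 + S²/S = -2 + S)
t(z) - 1*(-265753) = (-2 - 1421) - 1*(-265753) = -1423 + 265753 = 264330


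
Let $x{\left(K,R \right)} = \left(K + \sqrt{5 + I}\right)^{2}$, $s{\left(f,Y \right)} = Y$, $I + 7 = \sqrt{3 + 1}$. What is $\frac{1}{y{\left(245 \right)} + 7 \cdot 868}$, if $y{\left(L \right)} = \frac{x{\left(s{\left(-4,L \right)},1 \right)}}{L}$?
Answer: $\frac{1}{6321} \approx 0.0001582$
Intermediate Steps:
$I = -5$ ($I = -7 + \sqrt{3 + 1} = -7 + \sqrt{4} = -7 + 2 = -5$)
$x{\left(K,R \right)} = K^{2}$ ($x{\left(K,R \right)} = \left(K + \sqrt{5 - 5}\right)^{2} = \left(K + \sqrt{0}\right)^{2} = \left(K + 0\right)^{2} = K^{2}$)
$y{\left(L \right)} = L$ ($y{\left(L \right)} = \frac{L^{2}}{L} = L$)
$\frac{1}{y{\left(245 \right)} + 7 \cdot 868} = \frac{1}{245 + 7 \cdot 868} = \frac{1}{245 + 6076} = \frac{1}{6321}$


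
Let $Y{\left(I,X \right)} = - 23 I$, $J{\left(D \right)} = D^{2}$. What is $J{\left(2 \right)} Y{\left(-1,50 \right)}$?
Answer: $92$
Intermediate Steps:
$J{\left(2 \right)} Y{\left(-1,50 \right)} = 2^{2} \left(\left(-23\right) \left(-1\right)\right) = 4 \cdot 23 = 92$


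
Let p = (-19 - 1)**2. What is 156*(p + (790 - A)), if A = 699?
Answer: 76596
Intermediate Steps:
p = 400 (p = (-20)**2 = 400)
156*(p + (790 - A)) = 156*(400 + (790 - 1*699)) = 156*(400 + (790 - 699)) = 156*(400 + 91) = 156*491 = 76596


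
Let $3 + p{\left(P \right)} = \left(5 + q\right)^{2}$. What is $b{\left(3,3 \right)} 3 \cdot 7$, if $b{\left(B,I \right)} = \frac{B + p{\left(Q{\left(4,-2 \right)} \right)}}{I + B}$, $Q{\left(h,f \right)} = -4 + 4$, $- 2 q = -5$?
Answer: $\frac{1575}{8} \approx 196.88$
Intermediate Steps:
$q = \frac{5}{2}$ ($q = \left(- \frac{1}{2}\right) \left(-5\right) = \frac{5}{2} \approx 2.5$)
$Q{\left(h,f \right)} = 0$
$p{\left(P \right)} = \frac{213}{4}$ ($p{\left(P \right)} = -3 + \left(5 + \frac{5}{2}\right)^{2} = -3 + \left(\frac{15}{2}\right)^{2} = -3 + \frac{225}{4} = \frac{213}{4}$)
$b{\left(B,I \right)} = \frac{\frac{213}{4} + B}{B + I}$ ($b{\left(B,I \right)} = \frac{B + \frac{213}{4}}{I + B} = \frac{\frac{213}{4} + B}{B + I}$)
$b{\left(3,3 \right)} 3 \cdot 7 = \frac{\frac{213}{4} + 3}{3 + 3} \cdot 3 \cdot 7 = \frac{1}{6} \cdot \frac{225}{4} \cdot 3 \cdot 7 = \frac{75}{8} \cdot 3 \cdot 7 = \frac{225}{8} \cdot 7 = \frac{1575}{8}$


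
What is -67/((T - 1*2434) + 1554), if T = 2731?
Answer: -67/1851 ≈ -0.036197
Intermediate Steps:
-67/((T - 1*2434) + 1554) = -67/((2731 - 1*2434) + 1554) = -67/((2731 - 2434) + 1554) = -67/(297 + 1554) = -67/1851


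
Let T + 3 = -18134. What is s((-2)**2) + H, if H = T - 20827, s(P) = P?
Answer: -38960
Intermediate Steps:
T = -18137 (T = -3 - 18134 = -18137)
H = -38964 (H = -18137 - 20827 = -38964)
s((-2)**2) + H = (-2)**2 - 38964 = 4 - 38964 = -38960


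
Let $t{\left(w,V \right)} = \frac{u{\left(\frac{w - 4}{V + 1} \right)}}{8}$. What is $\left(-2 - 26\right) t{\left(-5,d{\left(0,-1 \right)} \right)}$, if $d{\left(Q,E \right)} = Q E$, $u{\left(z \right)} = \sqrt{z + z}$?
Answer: $- \frac{21 i \sqrt{2}}{2} \approx - 14.849 i$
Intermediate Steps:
$u{\left(z \right)} = \sqrt{2} \sqrt{z}$ ($u{\left(z \right)} = \sqrt{2 z} = \sqrt{2} \sqrt{z}$)
$d{\left(Q,E \right)} = E Q$
$t{\left(w,V \right)} = \frac{\sqrt{2} \sqrt{\frac{-4 + w}{1 + V}}}{8}$ ($t{\left(w,V \right)} = \frac{\sqrt{2} \sqrt{\frac{w - 4}{V + 1}}}{8} = \sqrt{2} \sqrt{\frac{-4 + w}{1 + V}} \frac{1}{8} = \frac{\sqrt{2} \sqrt{\frac{-4 + w}{1 + V}}}{8}$)
$\left(-2 - 26\right) t{\left(-5,d{\left(0,-1 \right)} \right)} = \left(-2 - 26\right) \frac{\sqrt{2} \sqrt{\frac{-4 - 5}{1 - 0}}}{8} = - 28 \frac{\sqrt{2} \sqrt{\frac{1}{1 + 0} \left(-9\right)}}{8} = - 28 \frac{\sqrt{2} \sqrt{1^{-1} \left(-9\right)}}{8} = - 28 \frac{\sqrt{2} \sqrt{1 \left(-9\right)}}{8} = - 28 \frac{\sqrt{2} \sqrt{-9}}{8} = - 28 \frac{\sqrt{2} \cdot 3 i}{8} = - 28 \frac{3 i \sqrt{2}}{8} = - \frac{21 i \sqrt{2}}{2}$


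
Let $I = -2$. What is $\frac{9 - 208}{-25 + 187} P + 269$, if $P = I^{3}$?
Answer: $\frac{22585}{81} \approx 278.83$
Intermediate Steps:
$P = -8$ ($P = \left(-2\right)^{3} = -8$)
$\frac{9 - 208}{-25 + 187} P + 269 = \frac{9 - 208}{-25 + 187} \left(-8\right) + 269 = - \frac{199}{162} \left(-8\right) + 269 = \left(-199\right) \frac{1}{162} \left(-8\right) + 269 = \left(- \frac{199}{162}\right) \left(-8\right) + 269 = \frac{796}{81} + 269 = \frac{22585}{81}$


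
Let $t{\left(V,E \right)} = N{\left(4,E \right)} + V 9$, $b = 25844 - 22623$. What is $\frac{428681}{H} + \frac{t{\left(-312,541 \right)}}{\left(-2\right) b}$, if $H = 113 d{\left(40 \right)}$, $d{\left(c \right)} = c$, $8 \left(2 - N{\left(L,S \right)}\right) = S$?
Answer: $\frac{2774551787}{29117840} \approx 95.287$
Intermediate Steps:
$N{\left(L,S \right)} = 2 - \frac{S}{8}$
$b = 3221$
$t{\left(V,E \right)} = 2 + 9 V - \frac{E}{8}$ ($t{\left(V,E \right)} = \left(2 - \frac{E}{8}\right) + V 9 = \left(2 - \frac{E}{8}\right) + 9 V = 2 + 9 V - \frac{E}{8}$)
$H = 4520$ ($H = 113 \cdot 40 = 4520$)
$\frac{428681}{H} + \frac{t{\left(-312,541 \right)}}{\left(-2\right) b} = \frac{428681}{4520} + \frac{2 + 9 \left(-312\right) - \frac{541}{8}}{\left(-2\right) 3221} = 428681 \cdot \frac{1}{4520} + \frac{2 - 2808 - \frac{541}{8}}{-6442} = \frac{428681}{4520} - - \frac{22989}{51536} = \frac{428681}{4520} + \frac{22989}{51536} = \frac{2774551787}{29117840}$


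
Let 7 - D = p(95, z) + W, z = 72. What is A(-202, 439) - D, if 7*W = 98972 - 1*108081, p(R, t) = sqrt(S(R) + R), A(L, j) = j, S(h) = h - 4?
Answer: -6085/7 + sqrt(186) ≈ -855.65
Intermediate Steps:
S(h) = -4 + h
p(R, t) = sqrt(-4 + 2*R) (p(R, t) = sqrt((-4 + R) + R) = sqrt(-4 + 2*R))
W = -9109/7 (W = (98972 - 1*108081)/7 = (98972 - 108081)/7 = (1/7)*(-9109) = -9109/7 ≈ -1301.3)
D = 9158/7 - sqrt(186) (D = 7 - (sqrt(-4 + 2*95) - 9109/7) = 7 - (sqrt(-4 + 190) - 9109/7) = 7 - (sqrt(186) - 9109/7) = 7 - (-9109/7 + sqrt(186)) = 7 + (9109/7 - sqrt(186)) = 9158/7 - sqrt(186) ≈ 1294.6)
A(-202, 439) - D = 439 - (9158/7 - sqrt(186)) = 439 + (-9158/7 + sqrt(186)) = -6085/7 + sqrt(186)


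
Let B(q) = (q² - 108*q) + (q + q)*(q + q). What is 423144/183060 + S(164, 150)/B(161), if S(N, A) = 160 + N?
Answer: 146738462/63402605 ≈ 2.3144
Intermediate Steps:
B(q) = -108*q + 5*q² (B(q) = (q² - 108*q) + (2*q)*(2*q) = (q² - 108*q) + 4*q² = -108*q + 5*q²)
423144/183060 + S(164, 150)/B(161) = 423144/183060 + (160 + 164)/((161*(-108 + 5*161))) = 423144*(1/183060) + 324/((161*(-108 + 805))) = 1306/565 + 324/((161*697)) = 1306/565 + 324/112217 = 146738462/63402605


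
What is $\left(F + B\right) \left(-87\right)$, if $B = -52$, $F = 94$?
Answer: $-3654$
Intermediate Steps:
$\left(F + B\right) \left(-87\right) = \left(94 - 52\right) \left(-87\right) = 42 \left(-87\right) = -3654$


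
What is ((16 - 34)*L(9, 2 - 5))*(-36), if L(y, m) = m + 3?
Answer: 0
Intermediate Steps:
L(y, m) = 3 + m
((16 - 34)*L(9, 2 - 5))*(-36) = ((16 - 34)*(3 + (2 - 5)))*(-36) = -18*(3 - 3)*(-36) = -18*0*(-36) = 0*(-36) = 0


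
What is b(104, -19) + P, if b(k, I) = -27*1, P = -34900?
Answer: -34927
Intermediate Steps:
b(k, I) = -27
b(104, -19) + P = -27 - 34900 = -34927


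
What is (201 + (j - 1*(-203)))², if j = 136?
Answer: 291600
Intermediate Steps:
(201 + (j - 1*(-203)))² = (201 + (136 - 1*(-203)))² = (201 + (136 + 203))² = (201 + 339)² = 540² = 291600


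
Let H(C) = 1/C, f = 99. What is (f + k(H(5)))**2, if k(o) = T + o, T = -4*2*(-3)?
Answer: 379456/25 ≈ 15178.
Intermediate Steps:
T = 24 (T = -8*(-3) = 24)
k(o) = 24 + o
(f + k(H(5)))**2 = (99 + (24 + 1/5))**2 = (99 + 121/5)**2 = (616/5)**2 = 379456/25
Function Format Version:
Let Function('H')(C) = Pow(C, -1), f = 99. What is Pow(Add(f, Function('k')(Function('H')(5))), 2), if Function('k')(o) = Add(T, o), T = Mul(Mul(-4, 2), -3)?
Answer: Rational(379456, 25) ≈ 15178.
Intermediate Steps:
T = 24 (T = Mul(-8, -3) = 24)
Function('k')(o) = Add(24, o)
Pow(Add(f, Function('k')(Function('H')(5))), 2) = Pow(Add(99, Add(24, Pow(5, -1))), 2) = Pow(Add(99, Add(24, Rational(1, 5))), 2) = Pow(Add(99, Rational(121, 5)), 2) = Pow(Rational(616, 5), 2) = Rational(379456, 25)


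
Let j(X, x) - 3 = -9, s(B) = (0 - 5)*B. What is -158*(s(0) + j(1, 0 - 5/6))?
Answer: 948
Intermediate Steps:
s(B) = -5*B
j(X, x) = -6 (j(X, x) = 3 - 9 = -6)
-158*(s(0) + j(1, 0 - 5/6)) = -158*(-5*0 - 6) = -158*(0 - 6) = -158*(-6) = 948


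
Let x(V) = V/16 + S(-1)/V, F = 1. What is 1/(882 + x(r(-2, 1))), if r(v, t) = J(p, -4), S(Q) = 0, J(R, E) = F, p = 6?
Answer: 16/14113 ≈ 0.0011337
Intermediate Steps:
J(R, E) = 1
r(v, t) = 1
x(V) = V/16 (x(V) = V/16 + 0/V = V*(1/16) + 0 = V/16 + 0 = V/16)
1/(882 + x(r(-2, 1))) = 1/(882 + (1/16)*1) = 1/(882 + 1/16) = 1/(14113/16) = 16/14113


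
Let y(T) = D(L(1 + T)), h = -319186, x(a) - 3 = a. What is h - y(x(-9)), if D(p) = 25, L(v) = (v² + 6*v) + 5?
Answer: -319211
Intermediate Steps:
x(a) = 3 + a
L(v) = 5 + v² + 6*v
y(T) = 25
h - y(x(-9)) = -319186 - 1*25 = -319186 - 25 = -319211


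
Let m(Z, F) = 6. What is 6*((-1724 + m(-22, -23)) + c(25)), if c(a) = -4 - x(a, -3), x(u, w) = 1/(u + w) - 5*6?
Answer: -111675/11 ≈ -10152.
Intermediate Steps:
x(u, w) = -30 + 1/(u + w) (x(u, w) = 1/(u + w) - 30 = -30 + 1/(u + w))
c(a) = -4 - (91 - 30*a)/(-3 + a) (c(a) = -4 - (1 - 30*a - 30*(-3))/(a - 3) = -4 - (1 - 30*a + 90)/(-3 + a) = -4 - (91 - 30*a)/(-3 + a))
6*((-1724 + m(-22, -23)) + c(25)) = 6*((-1724 + 6) + (-79 + 26*25)/(-3 + 25)) = 6*(-1718 + (-79 + 650)/22) = 6*(-1718 + (1/22)*571) = 6*(-1718 + 571/22) = 6*(-37225/22) = -111675/11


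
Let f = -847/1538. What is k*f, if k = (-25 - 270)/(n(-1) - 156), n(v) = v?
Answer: -249865/241466 ≈ -1.0348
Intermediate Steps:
f = -847/1538 (f = -847*1/1538 = -847/1538 ≈ -0.55072)
k = 295/157 (k = (-25 - 270)/(-1 - 156) = -295/(-157) = -295*(-1/157) = 295/157 ≈ 1.8790)
k*f = (295/157)*(-847/1538) = -249865/241466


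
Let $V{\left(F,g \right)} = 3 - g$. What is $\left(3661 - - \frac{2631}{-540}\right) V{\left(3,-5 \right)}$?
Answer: $\frac{1316206}{45} \approx 29249.0$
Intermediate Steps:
$\left(3661 - - \frac{2631}{-540}\right) V{\left(3,-5 \right)} = \left(3661 - - \frac{2631}{-540}\right) \left(3 - -5\right) = \left(3661 - \left(-2631\right) \left(- \frac{1}{540}\right)\right) \left(3 + 5\right) = \left(3661 - \frac{877}{180}\right) 8 = \frac{658103}{180} \cdot 8 = \frac{1316206}{45}$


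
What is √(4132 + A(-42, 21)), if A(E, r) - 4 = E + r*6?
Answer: 2*√1055 ≈ 64.962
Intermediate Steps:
A(E, r) = 4 + E + 6*r (A(E, r) = 4 + (E + r*6) = 4 + (E + 6*r) = 4 + E + 6*r)
√(4132 + A(-42, 21)) = √(4132 + (4 - 42 + 6*21)) = √(4132 + (4 - 42 + 126)) = √(4132 + 88) = √4220 = 2*√1055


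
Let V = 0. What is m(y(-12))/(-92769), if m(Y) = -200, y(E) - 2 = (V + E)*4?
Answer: 200/92769 ≈ 0.0021559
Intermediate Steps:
y(E) = 2 + 4*E (y(E) = 2 + (0 + E)*4 = 2 + E*4 = 2 + 4*E)
m(y(-12))/(-92769) = -200/(-92769) = -200*(-1/92769) = 200/92769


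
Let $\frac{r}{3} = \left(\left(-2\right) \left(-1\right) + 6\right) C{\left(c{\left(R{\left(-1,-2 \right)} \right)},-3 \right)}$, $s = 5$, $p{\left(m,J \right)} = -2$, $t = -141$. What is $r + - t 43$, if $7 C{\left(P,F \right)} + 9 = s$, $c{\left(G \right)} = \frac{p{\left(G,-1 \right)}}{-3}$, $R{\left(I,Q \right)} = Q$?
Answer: $\frac{42345}{7} \approx 6049.3$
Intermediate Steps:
$c{\left(G \right)} = \frac{2}{3}$ ($c{\left(G \right)} = - \frac{2}{-3} = \left(-2\right) \left(- \frac{1}{3}\right) = \frac{2}{3}$)
$C{\left(P,F \right)} = - \frac{4}{7}$ ($C{\left(P,F \right)} = - \frac{9}{7} + \frac{1}{7} \cdot 5 = - \frac{9}{7} + \frac{5}{7} = - \frac{4}{7}$)
$r = - \frac{96}{7}$ ($r = 3 \left(\left(-2\right) \left(-1\right) + 6\right) \left(- \frac{4}{7}\right) = 3 \left(2 + 6\right) \left(- \frac{4}{7}\right) = 3 \cdot 8 \left(- \frac{4}{7}\right) = 3 \left(- \frac{32}{7}\right) = - \frac{96}{7} \approx -13.714$)
$r + - t 43 = - \frac{96}{7} + \left(-1\right) \left(-141\right) 43 = - \frac{96}{7} + 141 \cdot 43 = - \frac{96}{7} + 6063 = \frac{42345}{7}$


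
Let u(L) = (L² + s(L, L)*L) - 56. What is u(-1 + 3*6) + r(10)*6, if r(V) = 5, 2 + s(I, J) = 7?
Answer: 348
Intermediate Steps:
s(I, J) = 5 (s(I, J) = -2 + 7 = 5)
u(L) = -56 + L² + 5*L (u(L) = (L² + 5*L) - 56 = -56 + L² + 5*L)
u(-1 + 3*6) + r(10)*6 = (-56 + (-1 + 3*6)² + 5*(-1 + 3*6)) + 5*6 = (-56 + (-1 + 18)² + 5*(-1 + 18)) + 30 = (-56 + 17² + 5*17) + 30 = (-56 + 289 + 85) + 30 = 318 + 30 = 348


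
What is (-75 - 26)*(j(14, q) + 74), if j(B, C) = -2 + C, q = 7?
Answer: -7979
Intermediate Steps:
(-75 - 26)*(j(14, q) + 74) = (-75 - 26)*((-2 + 7) + 74) = -101*(5 + 74) = -101*79 = -7979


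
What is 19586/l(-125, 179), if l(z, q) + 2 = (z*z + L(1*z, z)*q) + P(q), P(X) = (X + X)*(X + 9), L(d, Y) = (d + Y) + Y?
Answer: 9793/7901 ≈ 1.2395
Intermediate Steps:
L(d, Y) = d + 2*Y (L(d, Y) = (Y + d) + Y = d + 2*Y)
P(X) = 2*X*(9 + X) (P(X) = (2*X)*(9 + X) = 2*X*(9 + X))
l(z, q) = -2 + z² + 2*q*(9 + q) + 3*q*z (l(z, q) = -2 + ((z*z + (1*z + 2*z)*q) + 2*q*(9 + q)) = -2 + ((z² + (z + 2*z)*q) + 2*q*(9 + q)) = -2 + ((z² + (3*z)*q) + 2*q*(9 + q)) = -2 + ((z² + 3*q*z) + 2*q*(9 + q)) = -2 + (z² + 2*q*(9 + q) + 3*q*z) = -2 + z² + 2*q*(9 + q) + 3*q*z)
19586/l(-125, 179) = 19586/(-2 + (-125)² + 2*179*(9 + 179) + 3*179*(-125)) = 19586/(-2 + 15625 + 2*179*188 - 67125) = 19586/(-2 + 15625 + 67304 - 67125) = 19586/15802 = 19586*(1/15802) = 9793/7901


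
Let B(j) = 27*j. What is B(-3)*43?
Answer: -3483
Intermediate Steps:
B(-3)*43 = (27*(-3))*43 = -81*43 = -3483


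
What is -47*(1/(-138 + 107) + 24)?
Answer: -34921/31 ≈ -1126.5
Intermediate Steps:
-47*(1/(-138 + 107) + 24) = -47*(1/(-31) + 24) = -47*(-1/31 + 24) = -47*743/31 = -34921/31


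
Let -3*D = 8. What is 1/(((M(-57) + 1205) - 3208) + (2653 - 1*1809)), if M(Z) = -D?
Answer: -3/3469 ≈ -0.00086480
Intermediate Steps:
D = -8/3 (D = -1/3*8 = -8/3 ≈ -2.6667)
M(Z) = 8/3 (M(Z) = -1*(-8/3) = 8/3)
1/(((M(-57) + 1205) - 3208) + (2653 - 1*1809)) = 1/(((8/3 + 1205) - 3208) + (2653 - 1*1809)) = 1/((3623/3 - 3208) + (2653 - 1809)) = 1/(-6001/3 + 844) = 1/(-3469/3) = -3/3469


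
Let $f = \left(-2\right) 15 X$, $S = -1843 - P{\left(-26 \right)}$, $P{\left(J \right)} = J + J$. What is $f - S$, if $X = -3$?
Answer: $1881$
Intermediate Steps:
$P{\left(J \right)} = 2 J$
$S = -1791$ ($S = -1843 - 2 \left(-26\right) = -1843 - -52 = -1843 + 52 = -1791$)
$f = 90$ ($f = \left(-2\right) 15 \left(-3\right) = \left(-30\right) \left(-3\right) = 90$)
$f - S = 90 - -1791 = 90 + 1791 = 1881$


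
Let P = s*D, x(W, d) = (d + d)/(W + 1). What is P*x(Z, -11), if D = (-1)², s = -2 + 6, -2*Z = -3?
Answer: -176/5 ≈ -35.200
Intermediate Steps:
Z = 3/2 (Z = -½*(-3) = 3/2 ≈ 1.5000)
x(W, d) = 2*d/(1 + W) (x(W, d) = (2*d)/(1 + W) = 2*d/(1 + W))
s = 4
D = 1
P = 4 (P = 4*1 = 4)
P*x(Z, -11) = 4*(2*(-11)/(1 + 3/2)) = 4*(2*(-11)/(5/2)) = 4*(2*(-11)*(⅖)) = 4*(-44/5) = -176/5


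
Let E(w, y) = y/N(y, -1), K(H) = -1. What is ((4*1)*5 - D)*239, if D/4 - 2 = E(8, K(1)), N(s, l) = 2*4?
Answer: 5975/2 ≈ 2987.5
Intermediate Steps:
N(s, l) = 8
E(w, y) = y/8
D = 15/2 (D = 8 + 4*((1/8)*(-1)) = 8 + 4*(-1/8) = 8 - 1/2 = 15/2 ≈ 7.5000)
((4*1)*5 - D)*239 = ((4*1)*5 - 1*15/2)*239 = (4*5 - 15/2)*239 = (20 - 15/2)*239 = (25/2)*239 = 5975/2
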